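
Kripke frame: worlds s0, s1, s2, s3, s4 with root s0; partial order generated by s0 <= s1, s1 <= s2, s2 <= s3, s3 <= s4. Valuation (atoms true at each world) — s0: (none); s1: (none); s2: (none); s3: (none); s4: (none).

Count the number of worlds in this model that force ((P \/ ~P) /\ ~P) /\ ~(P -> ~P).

0

s0: does not force it — s0 ||-/- ((P \/ ~P) /\ ~P) /\ ~(P -> ~P) since s0 fails ~(P -> ~P).
s1: does not force it — s1 ||-/- ((P \/ ~P) /\ ~P) /\ ~(P -> ~P) since s1 fails ~(P -> ~P).
s2: does not force it.
s3: does not force it.
s4: does not force it.
Worlds forcing the formula: { }.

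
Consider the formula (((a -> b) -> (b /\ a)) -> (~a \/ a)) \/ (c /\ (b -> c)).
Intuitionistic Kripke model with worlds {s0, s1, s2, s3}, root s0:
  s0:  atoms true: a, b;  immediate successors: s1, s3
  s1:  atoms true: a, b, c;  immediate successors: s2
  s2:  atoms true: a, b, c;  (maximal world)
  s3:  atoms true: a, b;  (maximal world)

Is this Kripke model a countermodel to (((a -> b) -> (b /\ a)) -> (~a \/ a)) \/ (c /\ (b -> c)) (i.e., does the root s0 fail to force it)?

No

s0 ||- (((a -> b) -> (b /\ a)) -> (~a \/ a)) \/ (c /\ (b -> c)) via the disjunct ((a -> b) -> (b /\ a)) -> (~a \/ a).
So the root s0 forces (((a -> b) -> (b /\ a)) -> (~a \/ a)) \/ (c /\ (b -> c)); the model is not a countermodel.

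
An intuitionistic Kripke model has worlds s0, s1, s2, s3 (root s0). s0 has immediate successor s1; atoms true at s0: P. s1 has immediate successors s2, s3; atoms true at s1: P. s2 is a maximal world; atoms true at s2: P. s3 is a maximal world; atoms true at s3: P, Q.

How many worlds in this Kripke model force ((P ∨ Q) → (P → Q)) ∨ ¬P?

1

s0: does not force it — s0 ⊮ ((P ∨ Q) → (P → Q)) ∨ ¬P: neither disjunct is forced at s0.
s1: does not force it — s1 ⊮ ((P ∨ Q) → (P → Q)) ∨ ¬P: neither disjunct is forced at s1.
s2: does not force it — s2 ⊮ ((P ∨ Q) → (P → Q)) ∨ ¬P: neither disjunct is forced at s2.
s3: forces it.
Worlds forcing the formula: {s3}.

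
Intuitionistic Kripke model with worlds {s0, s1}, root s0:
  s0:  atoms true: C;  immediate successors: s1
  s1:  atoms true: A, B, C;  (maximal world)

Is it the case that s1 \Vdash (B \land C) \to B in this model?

s1 \Vdash (B \land C) \to B: every world accessible from s1 that forces B \land C (namely s1) also forces B.

Yes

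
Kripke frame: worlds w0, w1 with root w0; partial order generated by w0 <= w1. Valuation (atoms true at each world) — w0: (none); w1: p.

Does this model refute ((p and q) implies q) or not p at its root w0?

w0 forces ((p and q) implies q) or not p via the disjunct (p and q) implies q.
So the root w0 forces ((p and q) implies q) or not p; the model is not a countermodel.

No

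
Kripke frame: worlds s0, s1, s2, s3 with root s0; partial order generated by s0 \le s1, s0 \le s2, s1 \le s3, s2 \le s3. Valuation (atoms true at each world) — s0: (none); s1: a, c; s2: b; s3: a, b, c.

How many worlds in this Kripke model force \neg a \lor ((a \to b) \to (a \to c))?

s0: forces it.
s1: forces it.
s2: forces it.
s3: forces it.
Worlds forcing the formula: {s0, s1, s2, s3}.

4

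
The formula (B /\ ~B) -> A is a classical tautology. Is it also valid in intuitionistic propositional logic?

This is an instance of ex falso quodlibet, which is intuitionistically derivable.
No world can force both B and ~B, so the antecedent B /\ ~B is never forced and the implication holds vacuously at every world.

Yes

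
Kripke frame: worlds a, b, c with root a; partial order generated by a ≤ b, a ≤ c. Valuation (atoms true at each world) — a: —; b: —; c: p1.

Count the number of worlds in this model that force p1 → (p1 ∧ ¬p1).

a: does not force it — a ⊮ p1 → (p1 ∧ ¬p1): at the accessible world c, c ⊩ p1 but c ⊮ p1 ∧ ¬p1.
b: forces it.
c: does not force it — c ⊮ p1 → (p1 ∧ ¬p1): already at c itself, c ⊩ p1 but c ⊮ p1 ∧ ¬p1.
Worlds forcing the formula: {b}.

1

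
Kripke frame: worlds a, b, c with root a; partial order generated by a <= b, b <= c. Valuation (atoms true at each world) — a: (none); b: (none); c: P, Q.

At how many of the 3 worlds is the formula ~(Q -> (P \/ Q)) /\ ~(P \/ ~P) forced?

a: does not force it — a ||-/- ~(Q -> (P \/ Q)) /\ ~(P \/ ~P) since a fails ~(Q -> (P \/ Q)).
b: does not force it — b ||-/- ~(Q -> (P \/ Q)) /\ ~(P \/ ~P) since b fails ~(Q -> (P \/ Q)).
c: does not force it — c ||-/- ~(Q -> (P \/ Q)) /\ ~(P \/ ~P) since c fails ~(Q -> (P \/ Q)).
Worlds forcing the formula: { }.

0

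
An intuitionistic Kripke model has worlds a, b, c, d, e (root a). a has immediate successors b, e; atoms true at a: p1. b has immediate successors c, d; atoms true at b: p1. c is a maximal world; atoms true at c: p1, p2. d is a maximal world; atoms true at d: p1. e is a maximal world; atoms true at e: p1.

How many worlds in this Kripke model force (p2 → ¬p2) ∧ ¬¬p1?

a: does not force it — a ⊮ (p2 → ¬p2) ∧ ¬¬p1 since a fails p2 → ¬p2.
b: does not force it — b ⊮ (p2 → ¬p2) ∧ ¬¬p1 since b fails p2 → ¬p2.
c: does not force it.
d: forces it.
e: forces it.
Worlds forcing the formula: {d, e}.

2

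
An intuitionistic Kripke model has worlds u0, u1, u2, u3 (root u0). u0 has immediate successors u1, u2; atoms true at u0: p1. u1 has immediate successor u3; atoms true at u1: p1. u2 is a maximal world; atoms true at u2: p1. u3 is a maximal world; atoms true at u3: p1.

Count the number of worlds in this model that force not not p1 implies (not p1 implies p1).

4

u0: forces it.
u1: forces it.
u2: forces it.
u3: forces it.
Worlds forcing the formula: {u0, u1, u2, u3}.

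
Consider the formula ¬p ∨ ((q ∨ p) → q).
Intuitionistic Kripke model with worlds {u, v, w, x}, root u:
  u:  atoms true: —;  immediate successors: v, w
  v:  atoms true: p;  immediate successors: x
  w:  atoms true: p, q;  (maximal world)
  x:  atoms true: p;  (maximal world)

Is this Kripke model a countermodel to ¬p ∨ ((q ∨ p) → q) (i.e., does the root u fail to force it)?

u ⊮ ¬p ∨ ((q ∨ p) → q): neither disjunct is forced at u.
u ⊮ ¬p since v is accessible from u and v ⊩ p.
So the root u does not force ¬p ∨ ((q ∨ p) → q); the model is a countermodel.

Yes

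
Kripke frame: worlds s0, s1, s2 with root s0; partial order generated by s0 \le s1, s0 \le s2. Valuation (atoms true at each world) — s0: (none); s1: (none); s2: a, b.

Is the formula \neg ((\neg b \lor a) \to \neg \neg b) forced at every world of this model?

No

Not every world: s0 \nVdash \neg ((\neg b \lor a) \to \neg \neg b).
s0 \nVdash \neg ((\neg b \lor a) \to \neg \neg b) since s2 is accessible from s0 and s2 \Vdash (\neg b \lor a) \to \neg \neg b.
s2 \Vdash (\neg b \lor a) \to \neg \neg b: every world accessible from s2 that forces \neg b \lor a (namely s2) also forces \neg \neg b.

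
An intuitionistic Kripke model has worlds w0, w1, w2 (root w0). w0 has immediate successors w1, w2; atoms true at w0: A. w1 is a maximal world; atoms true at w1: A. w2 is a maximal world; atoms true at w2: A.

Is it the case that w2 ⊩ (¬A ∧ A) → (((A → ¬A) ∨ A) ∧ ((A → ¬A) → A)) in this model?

w2 ⊩ (¬A ∧ A) → (((A → ¬A) ∨ A) ∧ ((A → ¬A) → A)) vacuously: no world accessible from w2 forces the antecedent ¬A ∧ A.

Yes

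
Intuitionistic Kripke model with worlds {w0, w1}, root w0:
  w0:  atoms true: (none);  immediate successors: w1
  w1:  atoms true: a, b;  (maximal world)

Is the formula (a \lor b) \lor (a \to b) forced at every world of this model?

w0 \Vdash (a \lor b) \lor (a \to b) via the disjunct a \to b.
Since the root w0 forces (a \lor b) \lor (a \to b) and forcing is persistent (monotone upward), every world forces it.

Yes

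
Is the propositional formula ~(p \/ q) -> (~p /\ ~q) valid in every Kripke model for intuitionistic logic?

Yes

This is a constructively valid De Morgan direction (negated disjunction to conjunction of negations), which is intuitionistically derivable.
From ~(p \/ q): if p held then p \/ q would, contradiction — so ~p; similarly ~q.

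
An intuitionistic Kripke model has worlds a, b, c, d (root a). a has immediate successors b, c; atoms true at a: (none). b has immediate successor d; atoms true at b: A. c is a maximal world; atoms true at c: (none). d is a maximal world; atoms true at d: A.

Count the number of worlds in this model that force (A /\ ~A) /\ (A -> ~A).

a: does not force it — a ||-/- (A /\ ~A) /\ (A -> ~A) since a fails A /\ ~A.
b: does not force it — b ||-/- (A /\ ~A) /\ (A -> ~A) since b fails A /\ ~A.
c: does not force it.
d: does not force it.
Worlds forcing the formula: { }.

0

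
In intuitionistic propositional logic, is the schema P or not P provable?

This is the law of excluded middle, which is not intuitionistically valid.
A Kripke countermodel: worlds a, b; order generated by a <= b; atoms true at each world — a:{}; b:{P}.
a does not force P or not P: neither disjunct is forced at a.
a lacks atom P, so a does not force P.
So the root a does not force the formula.

No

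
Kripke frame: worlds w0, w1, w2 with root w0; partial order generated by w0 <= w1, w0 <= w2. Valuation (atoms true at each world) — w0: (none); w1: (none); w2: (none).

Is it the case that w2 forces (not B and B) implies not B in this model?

Yes

w2 forces (not B and B) implies not B vacuously: no world accessible from w2 forces the antecedent not B and B.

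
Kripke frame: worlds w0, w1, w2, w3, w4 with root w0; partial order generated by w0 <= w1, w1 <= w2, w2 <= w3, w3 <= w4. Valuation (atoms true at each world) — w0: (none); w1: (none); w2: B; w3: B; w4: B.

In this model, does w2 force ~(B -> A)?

w2 ||- ~(B -> A): no world accessible from w2 forces B -> A.

Yes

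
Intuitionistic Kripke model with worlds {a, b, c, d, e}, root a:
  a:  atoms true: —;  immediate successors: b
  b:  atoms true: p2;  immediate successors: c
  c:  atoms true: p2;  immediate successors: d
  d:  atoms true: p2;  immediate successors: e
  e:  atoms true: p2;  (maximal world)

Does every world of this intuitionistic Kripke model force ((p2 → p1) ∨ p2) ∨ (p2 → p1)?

No

Not every world: a ⊮ ((p2 → p1) ∨ p2) ∨ (p2 → p1).
a ⊮ ((p2 → p1) ∨ p2) ∨ (p2 → p1): neither disjunct is forced at a.
a ⊮ (p2 → p1) ∨ p2: neither disjunct is forced at a.
a ⊮ p2 → p1: at the accessible world b, b ⊩ p2 but b ⊮ p1.
b lacks atom p1, so b ⊮ p1.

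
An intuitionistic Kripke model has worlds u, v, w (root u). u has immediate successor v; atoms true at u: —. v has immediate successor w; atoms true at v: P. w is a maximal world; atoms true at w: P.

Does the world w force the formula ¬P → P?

w ⊩ ¬P → P vacuously: no world accessible from w forces the antecedent ¬P.

Yes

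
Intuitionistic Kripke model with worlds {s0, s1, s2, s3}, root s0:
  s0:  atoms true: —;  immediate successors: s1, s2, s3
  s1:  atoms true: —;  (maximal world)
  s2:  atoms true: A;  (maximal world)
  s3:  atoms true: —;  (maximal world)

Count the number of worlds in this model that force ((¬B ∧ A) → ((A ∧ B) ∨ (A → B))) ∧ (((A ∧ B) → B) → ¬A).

2

s0: does not force it — s0 ⊮ ((¬B ∧ A) → ((A ∧ B) ∨ (A → B))) ∧ (((A ∧ B) → B) → ¬A) since s0 fails (¬B ∧ A) → ((A ∧ B) ∨ (A → B)).
s1: forces it.
s2: does not force it.
s3: forces it.
Worlds forcing the formula: {s1, s3}.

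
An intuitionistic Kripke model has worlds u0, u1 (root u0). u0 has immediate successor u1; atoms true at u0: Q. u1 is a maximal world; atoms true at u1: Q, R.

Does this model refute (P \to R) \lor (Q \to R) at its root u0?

u0 \Vdash (P \to R) \lor (Q \to R) via the disjunct P \to R.
So the root u0 forces (P \to R) \lor (Q \to R); the model is not a countermodel.

No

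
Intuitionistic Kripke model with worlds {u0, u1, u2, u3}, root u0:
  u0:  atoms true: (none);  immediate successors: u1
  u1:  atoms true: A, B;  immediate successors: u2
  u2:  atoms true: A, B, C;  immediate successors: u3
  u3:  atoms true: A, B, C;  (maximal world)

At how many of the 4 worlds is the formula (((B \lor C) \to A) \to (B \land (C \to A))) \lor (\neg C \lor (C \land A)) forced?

u0: does not force it — u0 \nVdash (((B \lor C) \to A) \to (B \land (C \to A))) \lor (\neg C \lor (C \land A)): neither disjunct is forced at u0.
u1: forces it.
u2: forces it.
u3: forces it.
Worlds forcing the formula: {u1, u2, u3}.

3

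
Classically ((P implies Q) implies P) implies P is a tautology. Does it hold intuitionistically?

This is Peirce's law, which is not intuitionistically valid.
A Kripke countermodel: worlds w0, w1; order generated by w0 <= w1; atoms true at each world — w0:{}; w1:{P}.
w0 does not force ((P implies Q) implies P) implies P: already at w0 itself, w0 forces (P implies Q) implies P but w0 does not force P.
w0 lacks atom P, so w0 does not force P.
So the root w0 does not force the formula.

No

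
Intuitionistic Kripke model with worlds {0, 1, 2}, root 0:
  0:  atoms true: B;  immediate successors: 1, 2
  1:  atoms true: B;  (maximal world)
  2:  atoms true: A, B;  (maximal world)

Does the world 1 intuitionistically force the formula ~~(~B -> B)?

Yes

1 ||- ~~(~B -> B): no world accessible from 1 forces ~(~B -> B).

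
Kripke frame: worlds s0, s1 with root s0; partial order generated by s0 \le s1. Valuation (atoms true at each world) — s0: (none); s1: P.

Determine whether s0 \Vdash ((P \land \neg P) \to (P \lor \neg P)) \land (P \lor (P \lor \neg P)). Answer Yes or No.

s0 \nVdash ((P \land \neg P) \to (P \lor \neg P)) \land (P \lor (P \lor \neg P)) since s0 fails P \lor (P \lor \neg P).

No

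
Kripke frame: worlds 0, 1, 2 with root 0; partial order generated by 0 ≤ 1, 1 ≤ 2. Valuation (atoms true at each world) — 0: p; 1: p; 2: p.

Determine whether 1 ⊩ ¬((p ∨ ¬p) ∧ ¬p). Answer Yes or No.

1 ⊩ ¬((p ∨ ¬p) ∧ ¬p): no world accessible from 1 forces (p ∨ ¬p) ∧ ¬p.

Yes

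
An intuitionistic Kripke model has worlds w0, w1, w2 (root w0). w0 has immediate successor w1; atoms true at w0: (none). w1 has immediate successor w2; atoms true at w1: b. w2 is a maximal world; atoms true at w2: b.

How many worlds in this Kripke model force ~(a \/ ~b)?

3

w0: forces it.
w1: forces it.
w2: forces it.
Worlds forcing the formula: {w0, w1, w2}.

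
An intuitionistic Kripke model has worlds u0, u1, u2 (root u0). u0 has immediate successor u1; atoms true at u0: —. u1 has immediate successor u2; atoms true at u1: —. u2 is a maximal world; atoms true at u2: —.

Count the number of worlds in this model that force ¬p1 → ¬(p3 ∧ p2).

u0: forces it.
u1: forces it.
u2: forces it.
Worlds forcing the formula: {u0, u1, u2}.

3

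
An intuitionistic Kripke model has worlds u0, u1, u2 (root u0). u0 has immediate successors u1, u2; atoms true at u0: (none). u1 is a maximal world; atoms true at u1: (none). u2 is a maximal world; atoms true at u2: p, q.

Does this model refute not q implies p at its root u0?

u0 does not force not q implies p: at the accessible world u1, u1 forces not q but u1 does not force p.
u1 lacks atom p, so u1 does not force p.
So the root u0 does not force not q implies p; the model is a countermodel.

Yes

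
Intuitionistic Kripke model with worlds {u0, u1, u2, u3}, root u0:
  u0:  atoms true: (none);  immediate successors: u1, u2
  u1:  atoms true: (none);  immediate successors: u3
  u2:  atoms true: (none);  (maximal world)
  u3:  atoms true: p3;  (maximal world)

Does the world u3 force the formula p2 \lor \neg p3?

No

u3 \nVdash p2 \lor \neg p3: neither disjunct is forced at u3.
u3 lacks atom p2, so u3 \nVdash p2.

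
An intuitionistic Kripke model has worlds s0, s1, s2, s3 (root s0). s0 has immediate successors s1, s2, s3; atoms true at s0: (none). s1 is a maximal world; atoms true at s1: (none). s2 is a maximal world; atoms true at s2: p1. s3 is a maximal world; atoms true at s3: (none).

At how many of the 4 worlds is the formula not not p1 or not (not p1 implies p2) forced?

s0: does not force it — s0 does not force not not p1 or not (not p1 implies p2): neither disjunct is forced at s0.
s1: forces it.
s2: forces it.
s3: forces it.
Worlds forcing the formula: {s1, s2, s3}.

3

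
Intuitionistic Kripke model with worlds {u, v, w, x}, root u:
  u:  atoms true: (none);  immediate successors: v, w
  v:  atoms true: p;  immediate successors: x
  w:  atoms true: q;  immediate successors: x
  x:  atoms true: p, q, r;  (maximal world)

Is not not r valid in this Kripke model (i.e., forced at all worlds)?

u forces not not r: no world accessible from u forces not r.
Since the root u forces not not r and forcing is persistent (monotone upward), every world forces it.

Yes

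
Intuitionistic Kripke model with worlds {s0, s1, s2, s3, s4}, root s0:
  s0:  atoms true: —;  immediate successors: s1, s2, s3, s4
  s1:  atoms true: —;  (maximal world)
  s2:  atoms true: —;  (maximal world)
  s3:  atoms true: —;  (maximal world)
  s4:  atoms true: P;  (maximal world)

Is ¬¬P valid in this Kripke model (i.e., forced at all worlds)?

Not every world: s0 ⊮ ¬¬P.
s0 ⊮ ¬¬P since s1 is accessible from s0 and s1 ⊩ ¬P.
s1 ⊩ ¬P: no world accessible from s1 forces P.

No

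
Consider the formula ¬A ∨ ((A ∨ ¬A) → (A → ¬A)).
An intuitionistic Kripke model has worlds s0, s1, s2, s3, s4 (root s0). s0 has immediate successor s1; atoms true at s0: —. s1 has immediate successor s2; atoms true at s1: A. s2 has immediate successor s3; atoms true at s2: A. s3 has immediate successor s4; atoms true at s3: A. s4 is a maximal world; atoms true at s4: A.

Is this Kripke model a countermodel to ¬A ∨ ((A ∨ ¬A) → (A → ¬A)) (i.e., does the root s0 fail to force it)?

Yes

s0 ⊮ ¬A ∨ ((A ∨ ¬A) → (A → ¬A)): neither disjunct is forced at s0.
s0 ⊮ ¬A since s1 is accessible from s0 and s1 ⊩ A.
So the root s0 does not force ¬A ∨ ((A ∨ ¬A) → (A → ¬A)); the model is a countermodel.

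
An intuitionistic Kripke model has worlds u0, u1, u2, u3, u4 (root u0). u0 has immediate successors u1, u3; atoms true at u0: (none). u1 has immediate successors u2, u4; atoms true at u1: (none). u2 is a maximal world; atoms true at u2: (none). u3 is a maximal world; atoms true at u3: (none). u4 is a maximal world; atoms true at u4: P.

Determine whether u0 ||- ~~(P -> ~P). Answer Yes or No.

u0 ||-/- ~~(P -> ~P) since u4 is accessible from u0 and u4 ||- ~(P -> ~P).
u4 ||- ~(P -> ~P): no world accessible from u4 forces P -> ~P.

No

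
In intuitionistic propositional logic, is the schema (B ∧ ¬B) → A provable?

Yes

This is an instance of ex falso quodlibet, which is intuitionistically derivable.
No world can force both B and ¬B, so the antecedent B ∧ ¬B is never forced and the implication holds vacuously at every world.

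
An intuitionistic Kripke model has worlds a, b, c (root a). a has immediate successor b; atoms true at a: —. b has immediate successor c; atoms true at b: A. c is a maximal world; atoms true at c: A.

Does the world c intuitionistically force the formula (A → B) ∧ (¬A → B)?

No

c ⊮ (A → B) ∧ (¬A → B) since c fails A → B.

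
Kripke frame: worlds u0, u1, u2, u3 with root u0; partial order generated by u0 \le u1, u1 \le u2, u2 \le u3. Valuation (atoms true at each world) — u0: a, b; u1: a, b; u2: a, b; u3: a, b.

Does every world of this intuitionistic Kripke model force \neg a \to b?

Yes

u0 \Vdash \neg a \to b vacuously: no world accessible from u0 forces the antecedent \neg a.
Since the root u0 forces \neg a \to b and forcing is persistent (monotone upward), every world forces it.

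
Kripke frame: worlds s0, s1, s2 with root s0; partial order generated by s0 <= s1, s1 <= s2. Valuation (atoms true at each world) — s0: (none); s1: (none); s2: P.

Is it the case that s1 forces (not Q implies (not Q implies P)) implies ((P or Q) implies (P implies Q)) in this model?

No

s1 does not force (not Q implies (not Q implies P)) implies ((P or Q) implies (P implies Q)): at the accessible world s2, s2 forces not Q implies (not Q implies P) but s2 does not force (P or Q) implies (P implies Q).
s2 does not force (P or Q) implies (P implies Q): already at s2 itself, s2 forces P or Q but s2 does not force P implies Q.
s2 does not force P implies Q: already at s2 itself, s2 forces P but s2 does not force Q.
s2 lacks atom Q, so s2 does not force Q.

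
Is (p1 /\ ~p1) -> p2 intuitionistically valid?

Yes

This is an instance of ex falso quodlibet, which is intuitionistically derivable.
No world can force both p1 and ~p1, so the antecedent p1 /\ ~p1 is never forced and the implication holds vacuously at every world.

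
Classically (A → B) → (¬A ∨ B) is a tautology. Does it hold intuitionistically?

No

This is the material-implication-as-disjunction principle, which is not intuitionistically valid.
A Kripke countermodel: worlds u, v; order generated by u ≤ v; atoms true at each world — u:{}; v:{A,B}.
u ⊮ (A → B) → (¬A ∨ B): already at u itself, u ⊩ A → B but u ⊮ ¬A ∨ B.
u ⊮ ¬A ∨ B: neither disjunct is forced at u.
u ⊮ ¬A since v is accessible from u and v ⊩ A.
So the root u does not force the formula.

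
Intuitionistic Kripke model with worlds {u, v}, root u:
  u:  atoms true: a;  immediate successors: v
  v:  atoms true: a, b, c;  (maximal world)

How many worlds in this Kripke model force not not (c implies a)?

2

u: forces it.
v: forces it.
Worlds forcing the formula: {u, v}.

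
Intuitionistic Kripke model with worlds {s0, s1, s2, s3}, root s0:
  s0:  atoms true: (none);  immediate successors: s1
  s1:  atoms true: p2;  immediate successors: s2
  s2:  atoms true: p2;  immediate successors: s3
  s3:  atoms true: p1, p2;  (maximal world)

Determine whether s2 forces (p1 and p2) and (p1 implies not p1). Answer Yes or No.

s2 does not force (p1 and p2) and (p1 implies not p1) since s2 fails p1 and p2.

No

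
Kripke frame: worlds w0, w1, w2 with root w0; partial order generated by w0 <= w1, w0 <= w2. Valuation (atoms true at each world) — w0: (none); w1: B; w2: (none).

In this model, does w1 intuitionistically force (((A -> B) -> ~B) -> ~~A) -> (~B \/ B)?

w1 ||- (((A -> B) -> ~B) -> ~~A) -> (~B \/ B): every world accessible from w1 that forces ((A -> B) -> ~B) -> ~~A (namely w1) also forces ~B \/ B.

Yes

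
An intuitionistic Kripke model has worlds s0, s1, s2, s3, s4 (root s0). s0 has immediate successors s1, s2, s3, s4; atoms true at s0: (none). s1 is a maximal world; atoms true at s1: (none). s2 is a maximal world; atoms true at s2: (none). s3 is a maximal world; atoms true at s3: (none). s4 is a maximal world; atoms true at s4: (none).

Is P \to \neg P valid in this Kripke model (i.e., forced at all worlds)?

Yes

s0 \Vdash P \to \neg P vacuously: no world accessible from s0 forces the antecedent P.
Since the root s0 forces P \to \neg P and forcing is persistent (monotone upward), every world forces it.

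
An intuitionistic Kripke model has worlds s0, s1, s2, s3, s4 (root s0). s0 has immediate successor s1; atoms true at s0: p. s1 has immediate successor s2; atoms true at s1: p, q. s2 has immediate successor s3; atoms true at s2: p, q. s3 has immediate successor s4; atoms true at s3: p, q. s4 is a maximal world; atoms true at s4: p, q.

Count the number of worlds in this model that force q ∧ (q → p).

4

s0: does not force it — s0 ⊮ q ∧ (q → p) since s0 fails q.
s1: forces it.
s2: forces it.
s3: forces it.
s4: forces it.
Worlds forcing the formula: {s1, s2, s3, s4}.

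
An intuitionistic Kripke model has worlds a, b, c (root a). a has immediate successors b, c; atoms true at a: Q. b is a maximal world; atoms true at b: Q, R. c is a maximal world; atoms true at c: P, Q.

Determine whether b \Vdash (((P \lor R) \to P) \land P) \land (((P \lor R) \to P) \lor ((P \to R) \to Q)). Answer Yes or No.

No

b \nVdash (((P \lor R) \to P) \land P) \land (((P \lor R) \to P) \lor ((P \to R) \to Q)) since b fails ((P \lor R) \to P) \land P.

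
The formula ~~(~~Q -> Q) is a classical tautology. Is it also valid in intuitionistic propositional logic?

Yes

This is the double negation of double-negation elimination, which is intuitionistically derivable.
By Glivenko's theorem the double negation of any classical propositional tautology is intuitionistically provable; ~~Q -> Q is classically a tautology.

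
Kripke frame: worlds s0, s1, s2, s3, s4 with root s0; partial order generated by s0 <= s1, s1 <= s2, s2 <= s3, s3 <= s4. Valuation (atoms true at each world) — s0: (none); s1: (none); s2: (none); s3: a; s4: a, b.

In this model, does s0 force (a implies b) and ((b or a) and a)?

s0 does not force (a implies b) and ((b or a) and a) since s0 fails a implies b.

No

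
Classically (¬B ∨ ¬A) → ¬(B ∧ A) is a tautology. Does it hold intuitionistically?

This is a constructively valid De Morgan direction (disjunction of negations to negated conjunction), which is intuitionistically derivable.
If ¬B holds at a world then no accessible world forces B, hence none forces B ∧ A; likewise for ¬A.

Yes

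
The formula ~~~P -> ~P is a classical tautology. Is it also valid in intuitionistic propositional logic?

Yes

This is triple-negation reduction, which is intuitionistically derivable.
Assume ~~~P and suppose P. Then ~~P (double-negation introduction), contradicting ~~~P. So ~P.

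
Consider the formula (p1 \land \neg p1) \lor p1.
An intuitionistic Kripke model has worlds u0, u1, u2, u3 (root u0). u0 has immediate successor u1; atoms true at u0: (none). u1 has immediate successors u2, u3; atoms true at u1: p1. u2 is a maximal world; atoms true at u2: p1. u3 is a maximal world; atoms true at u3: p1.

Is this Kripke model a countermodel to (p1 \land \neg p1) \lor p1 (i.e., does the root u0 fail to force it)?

u0 \nVdash (p1 \land \neg p1) \lor p1: neither disjunct is forced at u0.
u0 \nVdash p1 \land \neg p1 since u0 fails p1.
So the root u0 does not force (p1 \land \neg p1) \lor p1; the model is a countermodel.

Yes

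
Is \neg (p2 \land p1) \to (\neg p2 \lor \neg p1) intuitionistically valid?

This is the constructively invalid direction of De Morgan's law for conjunction, which is not intuitionistically valid.
A Kripke countermodel: worlds s0, s1, s2; order generated by s0 \le s1, s0 \le s2; atoms true at each world — s0:{}; s1:{p2}; s2:{p1}.
s0 \nVdash \neg (p2 \land p1) \to (\neg p2 \lor \neg p1): already at s0 itself, s0 \Vdash \neg (p2 \land p1) but s0 \nVdash \neg p2 \lor \neg p1.
s0 \nVdash \neg p2 \lor \neg p1: neither disjunct is forced at s0.
s0 \nVdash \neg p2 since s1 is accessible from s0 and s1 \Vdash p2.
So the root s0 does not force the formula.

No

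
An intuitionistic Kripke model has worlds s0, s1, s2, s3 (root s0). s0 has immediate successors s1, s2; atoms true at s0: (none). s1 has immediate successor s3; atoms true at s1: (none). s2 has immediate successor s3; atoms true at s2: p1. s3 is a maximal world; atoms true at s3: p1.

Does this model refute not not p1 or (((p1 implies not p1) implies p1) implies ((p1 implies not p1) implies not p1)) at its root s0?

No

s0 forces not not p1 or (((p1 implies not p1) implies p1) implies ((p1 implies not p1) implies not p1)) via the disjunct not not p1.
So the root s0 forces not not p1 or (((p1 implies not p1) implies p1) implies ((p1 implies not p1) implies not p1)); the model is not a countermodel.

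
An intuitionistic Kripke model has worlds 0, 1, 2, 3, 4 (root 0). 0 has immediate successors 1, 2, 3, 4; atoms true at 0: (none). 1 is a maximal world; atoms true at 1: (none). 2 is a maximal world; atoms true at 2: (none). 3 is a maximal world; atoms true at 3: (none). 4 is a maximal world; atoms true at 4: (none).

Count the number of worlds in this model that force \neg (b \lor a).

5

0: forces it.
1: forces it.
2: forces it.
3: forces it.
4: forces it.
Worlds forcing the formula: {0, 1, 2, 3, 4}.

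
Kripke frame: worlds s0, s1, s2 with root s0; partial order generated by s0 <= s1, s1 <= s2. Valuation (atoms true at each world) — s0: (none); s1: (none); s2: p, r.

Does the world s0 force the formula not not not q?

s0 forces not not not q: no world accessible from s0 forces not not q.

Yes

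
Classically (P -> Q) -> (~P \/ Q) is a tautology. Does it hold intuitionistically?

No

This is the material-implication-as-disjunction principle, which is not intuitionistically valid.
A Kripke countermodel: worlds u0, u1; order generated by u0 <= u1; atoms true at each world — u0:{}; u1:{P,Q}.
u0 ||-/- (P -> Q) -> (~P \/ Q): already at u0 itself, u0 ||- P -> Q but u0 ||-/- ~P \/ Q.
u0 ||-/- ~P \/ Q: neither disjunct is forced at u0.
u0 ||-/- ~P since u1 is accessible from u0 and u1 ||- P.
So the root u0 does not force the formula.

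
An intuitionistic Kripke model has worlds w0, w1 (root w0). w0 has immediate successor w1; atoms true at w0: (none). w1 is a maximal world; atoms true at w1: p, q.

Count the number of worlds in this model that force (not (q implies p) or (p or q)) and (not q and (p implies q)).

0

w0: does not force it — w0 does not force (not (q implies p) or (p or q)) and (not q and (p implies q)) since w0 fails not (q implies p) or (p or q).
w1: does not force it — w1 does not force (not (q implies p) or (p or q)) and (not q and (p implies q)) since w1 fails not q and (p implies q).
Worlds forcing the formula: { }.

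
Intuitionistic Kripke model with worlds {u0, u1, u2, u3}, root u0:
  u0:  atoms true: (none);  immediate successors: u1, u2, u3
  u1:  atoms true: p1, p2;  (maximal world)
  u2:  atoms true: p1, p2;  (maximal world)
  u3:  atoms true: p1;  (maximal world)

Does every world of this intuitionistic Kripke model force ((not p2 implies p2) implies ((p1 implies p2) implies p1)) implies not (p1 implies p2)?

Not every world: u0 does not force ((not p2 implies p2) implies ((p1 implies p2) implies p1)) implies not (p1 implies p2).
u0 does not force ((not p2 implies p2) implies ((p1 implies p2) implies p1)) implies not (p1 implies p2): already at u0 itself, u0 forces (not p2 implies p2) implies ((p1 implies p2) implies p1) but u0 does not force not (p1 implies p2).
u0 does not force not (p1 implies p2) since u1 is accessible from u0 and u1 forces p1 implies p2.

No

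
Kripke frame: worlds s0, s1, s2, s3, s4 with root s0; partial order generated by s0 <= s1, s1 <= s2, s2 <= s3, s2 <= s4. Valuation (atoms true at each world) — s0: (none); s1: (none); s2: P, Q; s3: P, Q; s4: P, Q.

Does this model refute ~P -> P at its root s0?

s0 ||- ~P -> P vacuously: no world accessible from s0 forces the antecedent ~P.
So the root s0 forces ~P -> P; the model is not a countermodel.

No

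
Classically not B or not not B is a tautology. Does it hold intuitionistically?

This is the weak law of excluded middle, which is not intuitionistically valid.
A Kripke countermodel: worlds w0, w1, w2; order generated by w0 <= w1, w0 <= w2; atoms true at each world — w0:{}; w1:{B}; w2:{}.
w0 does not force not B or not not B: neither disjunct is forced at w0.
w0 does not force not B since w1 is accessible from w0 and w1 forces B.
So the root w0 does not force the formula.

No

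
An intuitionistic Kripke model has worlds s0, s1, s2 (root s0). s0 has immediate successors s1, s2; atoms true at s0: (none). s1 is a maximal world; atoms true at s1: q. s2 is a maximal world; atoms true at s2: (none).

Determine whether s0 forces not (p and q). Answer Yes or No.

Yes

s0 forces not (p and q): no world accessible from s0 forces p and q.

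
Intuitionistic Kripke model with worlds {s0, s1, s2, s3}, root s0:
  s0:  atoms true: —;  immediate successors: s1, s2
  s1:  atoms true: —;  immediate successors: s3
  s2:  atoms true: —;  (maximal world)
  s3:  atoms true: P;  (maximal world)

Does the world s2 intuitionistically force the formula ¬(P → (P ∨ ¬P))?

No

s2 ⊮ ¬(P → (P ∨ ¬P)) since s2 is accessible from s2 and s2 ⊩ P → (P ∨ ¬P).
s2 ⊩ P → (P ∨ ¬P) vacuously: no world accessible from s2 forces the antecedent P.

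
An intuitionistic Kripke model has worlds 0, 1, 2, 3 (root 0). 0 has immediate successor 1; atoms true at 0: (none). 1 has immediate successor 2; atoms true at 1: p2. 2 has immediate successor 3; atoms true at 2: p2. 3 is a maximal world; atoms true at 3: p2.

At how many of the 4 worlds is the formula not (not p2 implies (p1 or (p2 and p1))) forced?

0

0: does not force it — 0 does not force not (not p2 implies (p1 or (p2 and p1))) since 0 is accessible from 0 and 0 forces not p2 implies (p1 or (p2 and p1)).
1: does not force it.
2: does not force it.
3: does not force it.
Worlds forcing the formula: { }.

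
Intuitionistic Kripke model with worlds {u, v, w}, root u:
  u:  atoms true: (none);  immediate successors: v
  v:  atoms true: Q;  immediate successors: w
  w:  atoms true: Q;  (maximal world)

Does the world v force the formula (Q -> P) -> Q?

Yes

v ||- (Q -> P) -> Q vacuously: no world accessible from v forces the antecedent Q -> P.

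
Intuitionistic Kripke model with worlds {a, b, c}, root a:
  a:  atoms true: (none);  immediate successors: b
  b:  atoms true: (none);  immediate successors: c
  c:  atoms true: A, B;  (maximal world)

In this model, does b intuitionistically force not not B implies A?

b does not force not not B implies A: already at b itself, b forces not not B but b does not force A.
b lacks atom A, so b does not force A.

No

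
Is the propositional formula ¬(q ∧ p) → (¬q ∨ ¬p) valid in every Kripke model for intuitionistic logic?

No

This is the constructively invalid direction of De Morgan's law for conjunction, which is not intuitionistically valid.
A Kripke countermodel: worlds u0, u1, u2; order generated by u0 ≤ u1, u0 ≤ u2; atoms true at each world — u0:{}; u1:{q}; u2:{p}.
u0 ⊮ ¬(q ∧ p) → (¬q ∨ ¬p): already at u0 itself, u0 ⊩ ¬(q ∧ p) but u0 ⊮ ¬q ∨ ¬p.
u0 ⊮ ¬q ∨ ¬p: neither disjunct is forced at u0.
u0 ⊮ ¬q since u1 is accessible from u0 and u1 ⊩ q.
So the root u0 does not force the formula.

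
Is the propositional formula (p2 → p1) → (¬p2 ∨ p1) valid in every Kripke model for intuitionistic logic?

No

This is the material-implication-as-disjunction principle, which is not intuitionistically valid.
A Kripke countermodel: worlds u0, u1; order generated by u0 ≤ u1; atoms true at each world — u0:{}; u1:{p1,p2}.
u0 ⊮ (p2 → p1) → (¬p2 ∨ p1): already at u0 itself, u0 ⊩ p2 → p1 but u0 ⊮ ¬p2 ∨ p1.
u0 ⊮ ¬p2 ∨ p1: neither disjunct is forced at u0.
u0 ⊮ ¬p2 since u1 is accessible from u0 and u1 ⊩ p2.
So the root u0 does not force the formula.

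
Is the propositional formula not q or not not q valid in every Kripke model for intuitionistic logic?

No

This is the weak law of excluded middle, which is not intuitionistically valid.
A Kripke countermodel: worlds w0, w1, w2; order generated by w0 <= w1, w0 <= w2; atoms true at each world — w0:{}; w1:{q}; w2:{}.
w0 does not force not q or not not q: neither disjunct is forced at w0.
w0 does not force not q since w1 is accessible from w0 and w1 forces q.
So the root w0 does not force the formula.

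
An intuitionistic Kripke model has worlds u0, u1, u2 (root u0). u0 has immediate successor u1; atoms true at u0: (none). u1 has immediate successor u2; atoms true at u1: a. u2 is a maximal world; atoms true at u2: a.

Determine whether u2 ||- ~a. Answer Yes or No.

No

u2 ||-/- ~a since u2 is accessible from u2 and u2 ||- a.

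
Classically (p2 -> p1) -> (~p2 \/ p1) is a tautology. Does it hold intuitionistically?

No

This is the material-implication-as-disjunction principle, which is not intuitionistically valid.
A Kripke countermodel: worlds u, v; order generated by u <= v; atoms true at each world — u:{}; v:{p1,p2}.
u ||-/- (p2 -> p1) -> (~p2 \/ p1): already at u itself, u ||- p2 -> p1 but u ||-/- ~p2 \/ p1.
u ||-/- ~p2 \/ p1: neither disjunct is forced at u.
u ||-/- ~p2 since v is accessible from u and v ||- p2.
So the root u does not force the formula.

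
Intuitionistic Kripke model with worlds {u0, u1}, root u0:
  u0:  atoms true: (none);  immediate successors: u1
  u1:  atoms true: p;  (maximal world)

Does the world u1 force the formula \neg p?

u1 \nVdash \neg p since u1 is accessible from u1 and u1 \Vdash p.

No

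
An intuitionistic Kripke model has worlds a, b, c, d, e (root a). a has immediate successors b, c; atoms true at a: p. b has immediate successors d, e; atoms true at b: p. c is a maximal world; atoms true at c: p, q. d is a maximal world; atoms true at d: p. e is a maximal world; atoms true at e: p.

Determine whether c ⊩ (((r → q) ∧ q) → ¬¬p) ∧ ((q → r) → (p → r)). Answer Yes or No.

Yes

c ⊩ (((r → q) ∧ q) → ¬¬p) ∧ ((q → r) → (p → r)) since c forces both conjuncts.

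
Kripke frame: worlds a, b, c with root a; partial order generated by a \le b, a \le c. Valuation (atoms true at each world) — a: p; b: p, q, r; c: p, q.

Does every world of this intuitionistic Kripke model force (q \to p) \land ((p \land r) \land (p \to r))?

Not every world: a \nVdash (q \to p) \land ((p \land r) \land (p \to r)).
a \nVdash (q \to p) \land ((p \land r) \land (p \to r)) since a fails (p \land r) \land (p \to r).

No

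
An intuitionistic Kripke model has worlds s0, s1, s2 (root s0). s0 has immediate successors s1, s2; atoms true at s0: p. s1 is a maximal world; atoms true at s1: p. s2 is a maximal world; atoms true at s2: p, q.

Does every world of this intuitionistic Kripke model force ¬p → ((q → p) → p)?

s0 ⊩ ¬p → ((q → p) → p) vacuously: no world accessible from s0 forces the antecedent ¬p.
Since the root s0 forces ¬p → ((q → p) → p) and forcing is persistent (monotone upward), every world forces it.

Yes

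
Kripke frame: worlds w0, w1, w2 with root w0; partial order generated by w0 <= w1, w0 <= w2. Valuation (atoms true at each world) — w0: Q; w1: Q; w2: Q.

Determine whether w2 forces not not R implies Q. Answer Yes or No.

Yes

w2 forces not not R implies Q vacuously: no world accessible from w2 forces the antecedent not not R.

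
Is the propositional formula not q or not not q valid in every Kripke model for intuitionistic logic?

No

This is the weak law of excluded middle, which is not intuitionistically valid.
A Kripke countermodel: worlds s0, s1, s2; order generated by s0 <= s1, s0 <= s2; atoms true at each world — s0:{}; s1:{q}; s2:{}.
s0 does not force not q or not not q: neither disjunct is forced at s0.
s0 does not force not q since s1 is accessible from s0 and s1 forces q.
So the root s0 does not force the formula.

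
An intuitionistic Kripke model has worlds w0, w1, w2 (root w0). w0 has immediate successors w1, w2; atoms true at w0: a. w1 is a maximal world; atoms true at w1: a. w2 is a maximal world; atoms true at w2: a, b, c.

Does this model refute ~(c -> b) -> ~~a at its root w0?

No

w0 ||- ~(c -> b) -> ~~a vacuously: no world accessible from w0 forces the antecedent ~(c -> b).
So the root w0 forces ~(c -> b) -> ~~a; the model is not a countermodel.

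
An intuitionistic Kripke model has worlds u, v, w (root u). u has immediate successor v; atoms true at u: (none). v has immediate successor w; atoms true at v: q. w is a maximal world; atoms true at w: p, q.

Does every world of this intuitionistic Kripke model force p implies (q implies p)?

Yes

u forces p implies (q implies p): every world accessible from u that forces p (namely w) also forces q implies p.
Since the root u forces p implies (q implies p) and forcing is persistent (monotone upward), every world forces it.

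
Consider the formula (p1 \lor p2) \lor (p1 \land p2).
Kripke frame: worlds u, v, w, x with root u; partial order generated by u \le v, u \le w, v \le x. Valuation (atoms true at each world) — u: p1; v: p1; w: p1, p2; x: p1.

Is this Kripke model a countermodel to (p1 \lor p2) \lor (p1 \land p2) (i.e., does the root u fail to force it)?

u \Vdash (p1 \lor p2) \lor (p1 \land p2) via the disjunct p1 \lor p2.
So the root u forces (p1 \lor p2) \lor (p1 \land p2); the model is not a countermodel.

No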